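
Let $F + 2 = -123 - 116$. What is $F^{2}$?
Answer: $58081$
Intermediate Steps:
$F = -241$ ($F = -2 - 239 = -241$)
$F^{2} = \left(-241\right)^{2} = 58081$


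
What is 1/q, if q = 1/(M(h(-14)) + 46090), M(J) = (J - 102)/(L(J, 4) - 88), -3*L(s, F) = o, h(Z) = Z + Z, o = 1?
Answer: 2442848/53 ≈ 46092.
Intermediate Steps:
h(Z) = 2*Z
L(s, F) = -1/3 (L(s, F) = -1/3*1 = -1/3)
M(J) = 306/265 - 3*J/265 (M(J) = (J - 102)/(-1/3 - 88) = (-102 + J)/(-265/3) = (-102 + J)*(-3/265) = 306/265 - 3*J/265)
q = 53/2442848 (q = 1/((306/265 - 6*(-14)/265) + 46090) = 1/((306/265 - 3/265*(-28)) + 46090) = 1/((306/265 + 84/265) + 46090) = 1/(78/53 + 46090) = 1/(2442848/53) = 53/2442848 ≈ 2.1696e-5)
1/q = 1/(53/2442848) = 2442848/53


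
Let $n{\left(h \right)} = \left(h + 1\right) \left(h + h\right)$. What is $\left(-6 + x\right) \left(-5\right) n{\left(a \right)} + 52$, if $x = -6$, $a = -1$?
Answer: $52$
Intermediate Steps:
$n{\left(h \right)} = 2 h \left(1 + h\right)$ ($n{\left(h \right)} = \left(1 + h\right) 2 h = 2 h \left(1 + h\right)$)
$\left(-6 + x\right) \left(-5\right) n{\left(a \right)} + 52 = \left(-6 - 6\right) \left(-5\right) 2 \left(-1\right) \left(1 - 1\right) + 52 = \left(-12\right) \left(-5\right) 2 \left(-1\right) 0 + 52 = 60 \cdot 0 + 52 = 0 + 52 = 52$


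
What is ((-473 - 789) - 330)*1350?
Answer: -2149200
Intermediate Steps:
((-473 - 789) - 330)*1350 = (-1262 - 330)*1350 = -1592*1350 = -2149200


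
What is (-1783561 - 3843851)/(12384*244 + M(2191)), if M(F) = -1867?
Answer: -5627412/3019829 ≈ -1.8635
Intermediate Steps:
(-1783561 - 3843851)/(12384*244 + M(2191)) = (-1783561 - 3843851)/(12384*244 - 1867) = -5627412/(3021696 - 1867) = -5627412/3019829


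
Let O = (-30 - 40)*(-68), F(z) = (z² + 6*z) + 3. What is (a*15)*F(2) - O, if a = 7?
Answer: -2765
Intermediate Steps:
F(z) = 3 + z² + 6*z
O = 4760 (O = -70*(-68) = 4760)
(a*15)*F(2) - O = (7*15)*(3 + 2² + 6*2) - 1*4760 = 105*(3 + 4 + 12) - 4760 = 105*19 - 4760 = 1995 - 4760 = -2765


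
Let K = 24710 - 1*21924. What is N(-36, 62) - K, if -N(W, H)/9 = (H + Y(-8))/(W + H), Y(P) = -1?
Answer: -72985/26 ≈ -2807.1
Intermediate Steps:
K = 2786 (K = 24710 - 21924 = 2786)
N(W, H) = -9*(-1 + H)/(H + W) (N(W, H) = -9*(H - 1)/(W + H) = -9*(-1 + H)/(H + W))
N(-36, 62) - K = 9*(1 - 1*62)/(62 - 36) - 1*2786 = 9*(1 - 62)/26 - 2786 = 9*(1/26)*(-61) - 2786 = -549/26 - 2786 = -72985/26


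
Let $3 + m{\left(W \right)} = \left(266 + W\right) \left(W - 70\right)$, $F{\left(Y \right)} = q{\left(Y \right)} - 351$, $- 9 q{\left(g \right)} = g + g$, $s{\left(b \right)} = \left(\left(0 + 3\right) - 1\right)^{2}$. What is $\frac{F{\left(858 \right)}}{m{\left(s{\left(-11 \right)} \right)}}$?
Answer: $\frac{125}{4113} \approx 0.030391$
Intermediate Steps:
$s{\left(b \right)} = 4$ ($s{\left(b \right)} = \left(3 - 1\right)^{2} = 2^{2} = 4$)
$q{\left(g \right)} = - \frac{2 g}{9}$ ($q{\left(g \right)} = - \frac{g + g}{9} = - \frac{2 g}{9}$)
$F{\left(Y \right)} = -351 - \frac{2 Y}{9}$ ($F{\left(Y \right)} = - \frac{2 Y}{9} - 351 = -351 - \frac{2 Y}{9}$)
$m{\left(W \right)} = -3 + \left(-70 + W\right) \left(266 + W\right)$ ($m{\left(W \right)} = -3 + \left(266 + W\right) \left(W - 70\right) = -3 + \left(266 + W\right) \left(-70 + W\right) = -3 + \left(-70 + W\right) \left(266 + W\right)$)
$\frac{F{\left(858 \right)}}{m{\left(s{\left(-11 \right)} \right)}} = \frac{-351 - \frac{572}{3}}{-18623 + 4^{2} + 196 \cdot 4} = \frac{-351 - \frac{572}{3}}{-18623 + 16 + 784} = - \frac{1625}{3 \left(-17823\right)} = \left(- \frac{1625}{3}\right) \left(- \frac{1}{17823}\right) = \frac{125}{4113}$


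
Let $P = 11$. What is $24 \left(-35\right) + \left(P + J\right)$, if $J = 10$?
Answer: $-819$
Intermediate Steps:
$24 \left(-35\right) + \left(P + J\right) = 24 \left(-35\right) + \left(11 + 10\right) = -840 + 21 = -819$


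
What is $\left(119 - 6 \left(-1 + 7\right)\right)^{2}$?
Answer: $6889$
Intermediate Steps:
$\left(119 - 6 \left(-1 + 7\right)\right)^{2} = \left(119 - 36\right)^{2} = 83^{2} = 6889$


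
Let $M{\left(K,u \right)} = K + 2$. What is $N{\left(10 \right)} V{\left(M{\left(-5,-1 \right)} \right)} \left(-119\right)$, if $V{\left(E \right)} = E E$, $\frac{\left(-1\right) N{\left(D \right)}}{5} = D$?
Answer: $53550$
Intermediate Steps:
$N{\left(D \right)} = - 5 D$
$M{\left(K,u \right)} = 2 + K$
$V{\left(E \right)} = E^{2}$
$N{\left(10 \right)} V{\left(M{\left(-5,-1 \right)} \right)} \left(-119\right) = \left(-5\right) 10 \left(2 - 5\right)^{2} \left(-119\right) = - 50 \left(-3\right)^{2} \left(-119\right) = \left(-50\right) 9 \left(-119\right) = \left(-450\right) \left(-119\right) = 53550$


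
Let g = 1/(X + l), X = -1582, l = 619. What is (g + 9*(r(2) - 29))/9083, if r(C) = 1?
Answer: -242677/8746929 ≈ -0.027744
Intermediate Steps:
g = -1/963 (g = 1/(-1582 + 619) = 1/(-963) = -1/963 ≈ -0.0010384)
(g + 9*(r(2) - 29))/9083 = (-1/963 + 9*(1 - 29))/9083 = (-1/963 + 9*(-28))*(1/9083) = (-1/963 - 252)*(1/9083) = -242677/963*1/9083 = -242677/8746929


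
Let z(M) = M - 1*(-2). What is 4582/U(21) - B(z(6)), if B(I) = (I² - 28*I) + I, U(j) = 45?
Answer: 11422/45 ≈ 253.82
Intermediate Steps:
z(M) = 2 + M (z(M) = M + 2 = 2 + M)
B(I) = I² - 27*I
4582/U(21) - B(z(6)) = 4582/45 - (2 + 6)*(-27 + (2 + 6)) = 4582*(1/45) - 8*(-27 + 8) = 4582/45 - 8*(-19) = 4582/45 - 1*(-152) = 4582/45 + 152 = 11422/45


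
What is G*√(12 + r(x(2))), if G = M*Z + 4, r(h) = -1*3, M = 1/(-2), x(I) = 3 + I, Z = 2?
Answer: 9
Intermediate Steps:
M = -½ ≈ -0.50000
r(h) = -3
G = 3 (G = -½*2 + 4 = -1 + 4 = 3)
G*√(12 + r(x(2))) = 3*√(12 - 3) = 3*√9 = 3*3 = 9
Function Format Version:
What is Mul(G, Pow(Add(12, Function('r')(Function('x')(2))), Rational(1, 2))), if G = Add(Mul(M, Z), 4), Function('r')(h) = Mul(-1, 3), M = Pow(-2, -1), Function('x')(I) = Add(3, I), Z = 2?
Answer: 9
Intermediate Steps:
M = Rational(-1, 2) ≈ -0.50000
Function('r')(h) = -3
G = 3 (G = Add(Mul(Rational(-1, 2), 2), 4) = Add(-1, 4) = 3)
Mul(G, Pow(Add(12, Function('r')(Function('x')(2))), Rational(1, 2))) = Mul(3, Pow(Add(12, -3), Rational(1, 2))) = Mul(3, Pow(9, Rational(1, 2))) = Mul(3, 3) = 9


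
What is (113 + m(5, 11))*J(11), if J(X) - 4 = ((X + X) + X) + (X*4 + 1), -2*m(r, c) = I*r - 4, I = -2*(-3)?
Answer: 8200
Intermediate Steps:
I = 6
m(r, c) = 2 - 3*r (m(r, c) = -(6*r - 4)/2 = -(-4 + 6*r)/2 = 2 - 3*r)
J(X) = 5 + 7*X (J(X) = 4 + (((X + X) + X) + (X*4 + 1)) = 4 + ((2*X + X) + (4*X + 1)) = 4 + (3*X + (1 + 4*X)) = 4 + (1 + 7*X) = 5 + 7*X)
(113 + m(5, 11))*J(11) = (113 + (2 - 3*5))*(5 + 7*11) = (113 + (2 - 15))*(5 + 77) = (113 - 13)*82 = 100*82 = 8200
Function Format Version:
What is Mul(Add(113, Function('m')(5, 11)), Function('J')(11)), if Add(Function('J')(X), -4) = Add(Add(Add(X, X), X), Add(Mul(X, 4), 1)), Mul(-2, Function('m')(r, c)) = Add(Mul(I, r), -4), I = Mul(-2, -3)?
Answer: 8200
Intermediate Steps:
I = 6
Function('m')(r, c) = Add(2, Mul(-3, r)) (Function('m')(r, c) = Mul(Rational(-1, 2), Add(Mul(6, r), -4)) = Mul(Rational(-1, 2), Add(-4, Mul(6, r))) = Add(2, Mul(-3, r)))
Function('J')(X) = Add(5, Mul(7, X)) (Function('J')(X) = Add(4, Add(Add(Add(X, X), X), Add(Mul(X, 4), 1))) = Add(4, Add(Add(Mul(2, X), X), Add(Mul(4, X), 1))) = Add(4, Add(Mul(3, X), Add(1, Mul(4, X)))) = Add(4, Add(1, Mul(7, X))) = Add(5, Mul(7, X)))
Mul(Add(113, Function('m')(5, 11)), Function('J')(11)) = Mul(Add(113, Add(2, Mul(-3, 5))), Add(5, Mul(7, 11))) = Mul(Add(113, Add(2, -15)), Add(5, 77)) = Mul(Add(113, -13), 82) = Mul(100, 82) = 8200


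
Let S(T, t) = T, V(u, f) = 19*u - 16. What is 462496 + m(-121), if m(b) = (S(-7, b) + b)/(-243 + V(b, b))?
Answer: 591532448/1279 ≈ 4.6250e+5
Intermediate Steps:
V(u, f) = -16 + 19*u
m(b) = (-7 + b)/(-259 + 19*b) (m(b) = (-7 + b)/(-243 + (-16 + 19*b)) = (-7 + b)/(-259 + 19*b))
462496 + m(-121) = 462496 + (-7 - 121)/(-259 + 19*(-121)) = 462496 - 128/(-259 - 2299) = 462496 - 128/(-2558) = 462496 - 1/2558*(-128) = 462496 + 64/1279 = 591532448/1279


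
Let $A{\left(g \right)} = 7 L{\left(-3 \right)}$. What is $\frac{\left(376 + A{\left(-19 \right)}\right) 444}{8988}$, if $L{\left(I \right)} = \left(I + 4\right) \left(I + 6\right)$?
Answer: $\frac{14689}{749} \approx 19.611$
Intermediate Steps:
$L{\left(I \right)} = \left(4 + I\right) \left(6 + I\right)$
$A{\left(g \right)} = 21$ ($A{\left(g \right)} = 7 \left(24 + \left(-3\right)^{2} + 10 \left(-3\right)\right) = 7 \left(24 + 9 - 30\right) = 7 \cdot 3 = 21$)
$\frac{\left(376 + A{\left(-19 \right)}\right) 444}{8988} = \frac{\left(376 + 21\right) 444}{8988} = 397 \cdot 444 \cdot \frac{1}{8988} = 176268 \cdot \frac{1}{8988} = \frac{14689}{749}$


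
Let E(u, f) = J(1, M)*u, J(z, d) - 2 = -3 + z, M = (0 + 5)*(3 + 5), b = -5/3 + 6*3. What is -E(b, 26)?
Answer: 0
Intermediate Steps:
b = 49/3 (b = -5*⅓ + 18 = -5/3 + 18 = 49/3 ≈ 16.333)
M = 40 (M = 5*8 = 40)
J(z, d) = -1 + z (J(z, d) = 2 + (-3 + z) = -1 + z)
E(u, f) = 0 (E(u, f) = (-1 + 1)*u = 0*u = 0)
-E(b, 26) = -1*0 = 0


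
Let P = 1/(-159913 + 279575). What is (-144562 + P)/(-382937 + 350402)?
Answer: 1922064227/432578130 ≈ 4.4433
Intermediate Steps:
P = 1/119662 ≈ 8.3569e-6
(-144562 + P)/(-382937 + 350402) = (-144562 + 1/119662)/(-382937 + 350402) = -17298578043/119662/(-32535) = -17298578043/119662*(-1/32535) = 1922064227/432578130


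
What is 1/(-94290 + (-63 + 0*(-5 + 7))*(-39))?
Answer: -1/91833 ≈ -1.0889e-5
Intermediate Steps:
1/(-94290 + (-63 + 0*(-5 + 7))*(-39)) = 1/(-94290 + (-63 + 0*2)*(-39)) = 1/(-94290 + (-63 + 0)*(-39)) = 1/(-94290 - 63*(-39)) = 1/(-94290 + 2457) = 1/(-91833) = -1/91833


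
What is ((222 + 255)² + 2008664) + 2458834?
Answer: 4695027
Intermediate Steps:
((222 + 255)² + 2008664) + 2458834 = (477² + 2008664) + 2458834 = (227529 + 2008664) + 2458834 = 2236193 + 2458834 = 4695027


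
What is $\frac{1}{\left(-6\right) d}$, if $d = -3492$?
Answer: $\frac{1}{20952} \approx 4.7728 \cdot 10^{-5}$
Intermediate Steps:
$\frac{1}{\left(-6\right) d} = \frac{1}{\left(-6\right) \left(-3492\right)} = \frac{1}{20952}$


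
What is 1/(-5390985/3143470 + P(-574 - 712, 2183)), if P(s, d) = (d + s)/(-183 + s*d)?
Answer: -1765071607574/3027624658155 ≈ -0.58299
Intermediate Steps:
P(s, d) = (d + s)/(-183 + d*s)
1/(-5390985/3143470 + P(-574 - 712, 2183)) = 1/(-5390985/3143470 + (2183 + (-574 - 712))/(-183 + 2183*(-574 - 712))) = 1/(-5390985*1/3143470 + (2183 - 1286)/(-183 + 2183*(-1286))) = 1/(-1078197/628694 + 897/(-183 - 2807338)) = 1/(-1078197/628694 + 897/(-2807521)) = 1/(-1078197/628694 - 1/2807521*897) = 1/(-1078197/628694 - 897/2807521) = 1/(-3027624658155/1765071607574) = -1765071607574/3027624658155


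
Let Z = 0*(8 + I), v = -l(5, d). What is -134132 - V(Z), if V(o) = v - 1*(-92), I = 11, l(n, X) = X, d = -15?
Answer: -134239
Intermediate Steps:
v = 15 (v = -1*(-15) = 15)
Z = 0 (Z = 0*(8 + 11) = 0*19 = 0)
V(o) = 107 (V(o) = 15 - 1*(-92) = 15 + 92 = 107)
-134132 - V(Z) = -134132 - 1*107 = -134132 - 107 = -134239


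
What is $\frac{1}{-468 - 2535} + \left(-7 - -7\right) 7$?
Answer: $- \frac{1}{3003} \approx -0.000333$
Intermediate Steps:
$\frac{1}{-468 - 2535} + \left(-7 - -7\right) 7 = \frac{1}{-3003} + \left(-7 + 7\right) 7 = - \frac{1}{3003} + 0 \cdot 7 = - \frac{1}{3003} + 0 = - \frac{1}{3003}$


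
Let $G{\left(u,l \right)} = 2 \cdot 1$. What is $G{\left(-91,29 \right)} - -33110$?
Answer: $33112$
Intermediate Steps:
$G{\left(u,l \right)} = 2$
$G{\left(-91,29 \right)} - -33110 = 2 - -33110 = 2 + 33110 = 33112$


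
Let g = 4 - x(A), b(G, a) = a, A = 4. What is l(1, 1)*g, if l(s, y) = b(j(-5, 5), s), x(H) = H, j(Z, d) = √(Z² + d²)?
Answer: 0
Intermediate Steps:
l(s, y) = s
g = 0 (g = 4 - 1*4 = 4 - 4 = 0)
l(1, 1)*g = 1*0 = 0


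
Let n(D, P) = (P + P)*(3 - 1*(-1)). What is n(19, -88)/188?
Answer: -176/47 ≈ -3.7447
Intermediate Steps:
n(D, P) = 8*P (n(D, P) = (2*P)*(3 + 1) = (2*P)*4 = 8*P)
n(19, -88)/188 = (8*(-88))/188 = -704*1/188 = -176/47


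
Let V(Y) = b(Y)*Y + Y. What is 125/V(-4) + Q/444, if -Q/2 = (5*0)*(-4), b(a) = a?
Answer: 125/12 ≈ 10.417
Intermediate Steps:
Q = 0 (Q = -2*5*0*(-4) = -0*(-4) = -2*0 = 0)
V(Y) = Y + Y² (V(Y) = Y*Y + Y = Y² + Y = Y + Y²)
125/V(-4) + Q/444 = 125/((-4*(1 - 4))) + 0/444 = 125/((-4*(-3))) + 0*(1/444) = 125/12 + 0 = 125/12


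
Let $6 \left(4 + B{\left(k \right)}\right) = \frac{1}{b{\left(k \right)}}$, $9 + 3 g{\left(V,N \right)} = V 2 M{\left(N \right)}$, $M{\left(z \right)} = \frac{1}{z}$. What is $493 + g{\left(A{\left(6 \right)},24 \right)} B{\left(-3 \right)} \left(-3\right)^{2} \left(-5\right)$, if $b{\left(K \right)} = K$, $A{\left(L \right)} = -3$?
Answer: $- \frac{1673}{24} \approx -69.708$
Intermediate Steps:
$g{\left(V,N \right)} = -3 + \frac{2 V}{3 N}$ ($g{\left(V,N \right)} = -3 + \frac{V 2 \frac{1}{N}}{3} = -3 + \frac{2 V \frac{1}{N}}{3} = -3 + \frac{2 V}{3 N}$)
$B{\left(k \right)} = -4 + \frac{1}{6 k}$
$493 + g{\left(A{\left(6 \right)},24 \right)} B{\left(-3 \right)} \left(-3\right)^{2} \left(-5\right) = 493 + \left(-3 + \frac{2}{3} \left(-3\right) \frac{1}{24}\right) \left(-4 + \frac{1}{6 \left(-3\right)}\right) \left(-3\right)^{2} \left(-5\right) = 493 + \left(-3 + \frac{2}{3} \left(-3\right) \frac{1}{24}\right) \left(-4 + \frac{1}{6} \left(- \frac{1}{3}\right)\right) 9 \left(-5\right) = 493 + \left(-3 - \frac{1}{12}\right) \left(-4 - \frac{1}{18}\right) 9 \left(-5\right) = 493 - \frac{37 \left(- \frac{73}{18}\right) 9 \left(-5\right)}{12} = 493 - \frac{37 \left(\left(- \frac{73}{2}\right) \left(-5\right)\right)}{12} = 493 - \frac{13505}{24} = - \frac{1673}{24}$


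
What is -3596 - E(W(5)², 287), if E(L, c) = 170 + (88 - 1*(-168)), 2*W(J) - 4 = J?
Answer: -4022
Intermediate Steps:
W(J) = 2 + J/2
E(L, c) = 426 (E(L, c) = 170 + (88 + 168) = 170 + 256 = 426)
-3596 - E(W(5)², 287) = -3596 - 1*426 = -3596 - 426 = -4022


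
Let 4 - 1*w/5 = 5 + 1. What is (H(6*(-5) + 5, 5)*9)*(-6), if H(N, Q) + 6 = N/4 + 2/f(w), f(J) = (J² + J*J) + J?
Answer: 125577/190 ≈ 660.93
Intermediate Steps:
w = -10 (w = 20 - 5*(5 + 1) = 20 - 5*6 = 20 - 30 = -10)
f(J) = J + 2*J² (f(J) = (J² + J²) + J = 2*J² + J = J + 2*J²)
H(N, Q) = -569/95 + N/4 (H(N, Q) = -6 + (N/4 + 2/((-10*(1 + 2*(-10))))) = -6 + (N*(¼) + 2/((-10*(1 - 20)))) = -6 + (N/4 + 2/((-10*(-19)))) = -6 + (N/4 + 2/190) = -6 + (N/4 + 2*(1/190)) = -6 + (N/4 + 1/95) = -6 + (1/95 + N/4) = -569/95 + N/4)
(H(6*(-5) + 5, 5)*9)*(-6) = ((-569/95 + (6*(-5) + 5)/4)*9)*(-6) = ((-569/95 + (-30 + 5)/4)*9)*(-6) = ((-569/95 + (¼)*(-25))*9)*(-6) = ((-569/95 - 25/4)*9)*(-6) = -4651/380*9*(-6) = -41859/380*(-6) = 125577/190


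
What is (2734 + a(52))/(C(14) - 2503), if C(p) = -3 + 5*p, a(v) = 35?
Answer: -923/812 ≈ -1.1367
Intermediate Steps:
(2734 + a(52))/(C(14) - 2503) = (2734 + 35)/((-3 + 5*14) - 2503) = 2769/((-3 + 70) - 2503) = 2769/(67 - 2503) = 2769/(-2436) = 2769*(-1/2436) = -923/812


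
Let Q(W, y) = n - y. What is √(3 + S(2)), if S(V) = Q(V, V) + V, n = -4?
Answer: I ≈ 1.0*I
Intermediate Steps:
Q(W, y) = -4 - y
S(V) = -4 (S(V) = (-4 - V) + V = -4)
√(3 + S(2)) = √(3 - 4) = √(-1) = I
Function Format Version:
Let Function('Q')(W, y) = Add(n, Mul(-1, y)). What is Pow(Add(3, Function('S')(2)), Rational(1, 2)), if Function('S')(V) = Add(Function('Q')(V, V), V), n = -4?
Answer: I ≈ Mul(1.0000, I)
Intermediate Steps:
Function('Q')(W, y) = Add(-4, Mul(-1, y))
Function('S')(V) = -4 (Function('S')(V) = Add(Add(-4, Mul(-1, V)), V) = -4)
Pow(Add(3, Function('S')(2)), Rational(1, 2)) = Pow(Add(3, -4), Rational(1, 2)) = Pow(-1, Rational(1, 2)) = I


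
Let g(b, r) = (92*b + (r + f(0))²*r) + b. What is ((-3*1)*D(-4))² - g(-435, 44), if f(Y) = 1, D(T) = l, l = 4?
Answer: -48501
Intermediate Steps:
D(T) = 4
g(b, r) = 93*b + r*(1 + r)² (g(b, r) = (92*b + (r + 1)²*r) + b = (92*b + (1 + r)²*r) + b = (92*b + r*(1 + r)²) + b = 93*b + r*(1 + r)²)
((-3*1)*D(-4))² - g(-435, 44) = (-3*1*4)² - (93*(-435) + 44*(1 + 44)²) = (-3*4)² - (-40455 + 44*45²) = (-12)² - (-40455 + 44*2025) = 144 - (-40455 + 89100) = 144 - 1*48645 = 144 - 48645 = -48501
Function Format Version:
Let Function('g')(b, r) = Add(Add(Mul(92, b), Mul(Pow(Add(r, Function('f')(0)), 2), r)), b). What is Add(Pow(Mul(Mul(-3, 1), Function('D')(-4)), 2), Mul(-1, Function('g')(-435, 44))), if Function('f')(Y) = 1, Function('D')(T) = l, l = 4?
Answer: -48501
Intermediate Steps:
Function('D')(T) = 4
Function('g')(b, r) = Add(Mul(93, b), Mul(r, Pow(Add(1, r), 2))) (Function('g')(b, r) = Add(Add(Mul(92, b), Mul(Pow(Add(r, 1), 2), r)), b) = Add(Add(Mul(92, b), Mul(Pow(Add(1, r), 2), r)), b) = Add(Add(Mul(92, b), Mul(r, Pow(Add(1, r), 2))), b) = Add(Mul(93, b), Mul(r, Pow(Add(1, r), 2))))
Add(Pow(Mul(Mul(-3, 1), Function('D')(-4)), 2), Mul(-1, Function('g')(-435, 44))) = Add(Pow(Mul(Mul(-3, 1), 4), 2), Mul(-1, Add(Mul(93, -435), Mul(44, Pow(Add(1, 44), 2))))) = Add(Pow(Mul(-3, 4), 2), Mul(-1, Add(-40455, Mul(44, Pow(45, 2))))) = Add(Pow(-12, 2), Mul(-1, Add(-40455, Mul(44, 2025)))) = Add(144, Mul(-1, Add(-40455, 89100))) = Add(144, Mul(-1, 48645)) = Add(144, -48645) = -48501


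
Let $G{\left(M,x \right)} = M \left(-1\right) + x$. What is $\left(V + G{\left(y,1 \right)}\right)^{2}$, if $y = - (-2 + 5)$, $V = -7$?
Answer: $9$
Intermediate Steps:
$y = -3$ ($y = \left(-1\right) 3 = -3$)
$G{\left(M,x \right)} = x - M$ ($G{\left(M,x \right)} = - M + x = x - M$)
$\left(V + G{\left(y,1 \right)}\right)^{2} = \left(-7 + \left(1 - -3\right)\right)^{2} = \left(-7 + \left(1 + 3\right)\right)^{2} = \left(-7 + 4\right)^{2} = \left(-3\right)^{2} = 9$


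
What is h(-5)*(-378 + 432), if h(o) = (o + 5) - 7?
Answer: -378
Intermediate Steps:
h(o) = -2 + o (h(o) = (5 + o) - 7 = -2 + o)
h(-5)*(-378 + 432) = (-2 - 5)*(-378 + 432) = -7*54 = -378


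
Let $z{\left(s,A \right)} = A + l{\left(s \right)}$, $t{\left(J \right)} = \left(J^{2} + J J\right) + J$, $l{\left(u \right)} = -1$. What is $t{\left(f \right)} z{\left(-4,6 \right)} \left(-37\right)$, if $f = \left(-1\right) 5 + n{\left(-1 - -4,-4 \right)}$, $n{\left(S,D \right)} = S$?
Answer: $-1110$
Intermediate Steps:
$f = -2$ ($f = \left(-1\right) 5 - -3 = -5 + \left(-1 + 4\right) = -5 + 3 = -2$)
$t{\left(J \right)} = J + 2 J^{2}$ ($t{\left(J \right)} = \left(J^{2} + J^{2}\right) + J = 2 J^{2} + J = J + 2 J^{2}$)
$z{\left(s,A \right)} = -1 + A$ ($z{\left(s,A \right)} = A - 1 = -1 + A$)
$t{\left(f \right)} z{\left(-4,6 \right)} \left(-37\right) = - 2 \left(1 + 2 \left(-2\right)\right) \left(-1 + 6\right) \left(-37\right) = - 2 \left(1 - 4\right) 5 \left(-37\right) = \left(-2\right) \left(-3\right) 5 \left(-37\right) = 6 \cdot 5 \left(-37\right) = 30 \left(-37\right) = -1110$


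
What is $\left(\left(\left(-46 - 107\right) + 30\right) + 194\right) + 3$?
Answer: $74$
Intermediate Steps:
$\left(\left(\left(-46 - 107\right) + 30\right) + 194\right) + 3 = \left(\left(-153 + 30\right) + 194\right) + 3 = \left(-123 + 194\right) + 3 = 71 + 3 = 74$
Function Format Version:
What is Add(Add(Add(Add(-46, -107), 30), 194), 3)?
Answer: 74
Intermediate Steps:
Add(Add(Add(Add(-46, -107), 30), 194), 3) = Add(Add(Add(-153, 30), 194), 3) = Add(Add(-123, 194), 3) = Add(71, 3) = 74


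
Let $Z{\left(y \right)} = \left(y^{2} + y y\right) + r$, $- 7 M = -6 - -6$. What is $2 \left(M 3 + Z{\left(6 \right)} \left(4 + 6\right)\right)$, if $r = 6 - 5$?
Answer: $1460$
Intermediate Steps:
$M = 0$ ($M = - \frac{-6 - -6}{7} = - \frac{-6 + 6}{7} = \left(- \frac{1}{7}\right) 0 = 0$)
$r = 1$ ($r = 6 - 5 = 1$)
$Z{\left(y \right)} = 1 + 2 y^{2}$ ($Z{\left(y \right)} = \left(y^{2} + y y\right) + 1 = \left(y^{2} + y^{2}\right) + 1 = 2 y^{2} + 1 = 1 + 2 y^{2}$)
$2 \left(M 3 + Z{\left(6 \right)} \left(4 + 6\right)\right) = 2 \left(0 \cdot 3 + \left(1 + 2 \cdot 6^{2}\right) \left(4 + 6\right)\right) = 2 \left(0 + \left(1 + 2 \cdot 36\right) 10\right) = 2 \left(0 + \left(1 + 72\right) 10\right) = 2 \left(0 + 73 \cdot 10\right) = 2 \left(0 + 730\right) = 2 \cdot 730 = 1460$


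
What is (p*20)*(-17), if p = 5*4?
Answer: -6800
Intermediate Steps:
p = 20
(p*20)*(-17) = (20*20)*(-17) = 400*(-17) = -6800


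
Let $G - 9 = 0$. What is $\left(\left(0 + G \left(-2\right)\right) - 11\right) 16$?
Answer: $-464$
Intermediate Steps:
$G = 9$ ($G = 9 + 0 = 9$)
$\left(\left(0 + G \left(-2\right)\right) - 11\right) 16 = \left(\left(0 + 9 \left(-2\right)\right) - 11\right) 16 = \left(\left(0 - 18\right) - 11\right) 16 = \left(-18 - 11\right) 16 = \left(-29\right) 16 = -464$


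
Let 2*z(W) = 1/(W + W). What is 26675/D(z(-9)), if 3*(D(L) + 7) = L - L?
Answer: -26675/7 ≈ -3810.7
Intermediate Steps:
z(W) = 1/(4*W) (z(W) = 1/(2*(W + W)) = 1/(2*((2*W))) = (1/(2*W))/2 = 1/(4*W))
D(L) = -7 (D(L) = -7 + (L - L)/3 = -7 + (1/3)*0 = -7 + 0 = -7)
26675/D(z(-9)) = 26675/(-7) = 26675*(-1/7) = -26675/7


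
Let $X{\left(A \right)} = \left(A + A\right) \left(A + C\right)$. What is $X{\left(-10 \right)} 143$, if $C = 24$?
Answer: $-40040$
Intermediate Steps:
$X{\left(A \right)} = 2 A \left(24 + A\right)$ ($X{\left(A \right)} = \left(A + A\right) \left(A + 24\right) = 2 A \left(24 + A\right)$)
$X{\left(-10 \right)} 143 = 2 \left(-10\right) \left(24 - 10\right) 143 = 2 \left(-10\right) 14 \cdot 143 = \left(-280\right) 143 = -40040$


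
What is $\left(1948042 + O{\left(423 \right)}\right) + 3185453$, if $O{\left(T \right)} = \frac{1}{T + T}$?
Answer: $\frac{4342936771}{846} \approx 5.1335 \cdot 10^{6}$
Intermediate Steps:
$O{\left(T \right)} = \frac{1}{2 T}$
$\left(1948042 + O{\left(423 \right)}\right) + 3185453 = \left(1948042 + \frac{1}{2 \cdot 423}\right) + 3185453 = \left(1948042 + \frac{1}{2} \cdot \frac{1}{423}\right) + 3185453 = \left(1948042 + \frac{1}{846}\right) + 3185453 = \frac{1648043533}{846} + 3185453 = \frac{4342936771}{846}$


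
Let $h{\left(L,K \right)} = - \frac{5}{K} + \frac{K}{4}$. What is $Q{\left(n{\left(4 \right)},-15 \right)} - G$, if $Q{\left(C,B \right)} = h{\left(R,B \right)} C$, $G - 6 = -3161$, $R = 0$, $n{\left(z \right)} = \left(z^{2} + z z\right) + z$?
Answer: $3032$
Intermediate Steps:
$n{\left(z \right)} = z + 2 z^{2}$ ($n{\left(z \right)} = \left(z^{2} + z^{2}\right) + z = 2 z^{2} + z = z + 2 z^{2}$)
$G = -3155$ ($G = 6 - 3161 = -3155$)
$h{\left(L,K \right)} = - \frac{5}{K} + \frac{K}{4}$ ($h{\left(L,K \right)} = - \frac{5}{K} + K \frac{1}{4} = - \frac{5}{K} + \frac{K}{4}$)
$Q{\left(C,B \right)} = C \left(- \frac{5}{B} + \frac{B}{4}\right)$ ($Q{\left(C,B \right)} = \left(- \frac{5}{B} + \frac{B}{4}\right) C = C \left(- \frac{5}{B} + \frac{B}{4}\right)$)
$Q{\left(n{\left(4 \right)},-15 \right)} - G = \frac{4 \left(1 + 2 \cdot 4\right) \left(-20 + \left(-15\right)^{2}\right)}{4 \left(-15\right)} - -3155 = \frac{1}{4} \cdot 4 \left(1 + 8\right) \left(- \frac{1}{15}\right) \left(-20 + 225\right) + 3155 = \frac{1}{4} \cdot 4 \cdot 9 \left(- \frac{1}{15}\right) 205 + 3155 = \frac{1}{4} \cdot 36 \left(- \frac{1}{15}\right) 205 + 3155 = -123 + 3155 = 3032$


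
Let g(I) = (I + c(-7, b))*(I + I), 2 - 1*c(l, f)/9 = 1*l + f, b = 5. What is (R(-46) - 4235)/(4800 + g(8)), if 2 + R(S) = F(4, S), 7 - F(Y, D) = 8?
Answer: -2119/2752 ≈ -0.76999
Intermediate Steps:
c(l, f) = 18 - 9*f - 9*l (c(l, f) = 18 - 9*(1*l + f) = 18 - 9*(l + f) = 18 - 9*(f + l) = 18 + (-9*f - 9*l) = 18 - 9*f - 9*l)
F(Y, D) = -1 (F(Y, D) = 7 - 1*8 = 7 - 8 = -1)
R(S) = -3 (R(S) = -2 - 1 = -3)
g(I) = 2*I*(36 + I) (g(I) = (I + (18 - 9*5 - 9*(-7)))*(I + I) = (I + (18 - 45 + 63))*(2*I) = (I + 36)*(2*I) = (36 + I)*(2*I) = 2*I*(36 + I))
(R(-46) - 4235)/(4800 + g(8)) = (-3 - 4235)/(4800 + 2*8*(36 + 8)) = -4238/(4800 + 2*8*44) = -4238/(4800 + 704) = -4238/5504 = -4238*1/5504 = -2119/2752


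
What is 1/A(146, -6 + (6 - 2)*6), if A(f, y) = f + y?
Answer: 1/164 ≈ 0.0060976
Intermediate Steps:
1/A(146, -6 + (6 - 2)*6) = 1/(146 + (-6 + (6 - 2)*6)) = 1/(146 + (-6 + 4*6)) = 1/(146 + (-6 + 24)) = 1/(146 + 18) = 1/164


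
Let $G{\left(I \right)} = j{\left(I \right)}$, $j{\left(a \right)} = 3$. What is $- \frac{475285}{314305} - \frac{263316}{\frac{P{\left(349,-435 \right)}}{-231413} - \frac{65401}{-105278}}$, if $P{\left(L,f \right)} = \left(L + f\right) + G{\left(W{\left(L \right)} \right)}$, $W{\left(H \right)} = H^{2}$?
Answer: $- \frac{134420098300454946341}{317309330168169} \approx -4.2363 \cdot 10^{5}$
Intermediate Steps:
$G{\left(I \right)} = 3$
$P{\left(L,f \right)} = 3 + L + f$ ($P{\left(L,f \right)} = \left(L + f\right) + 3 = 3 + L + f$)
$- \frac{475285}{314305} - \frac{263316}{\frac{P{\left(349,-435 \right)}}{-231413} - \frac{65401}{-105278}} = - \frac{475285}{314305} - \frac{263316}{\frac{3 + 349 - 435}{-231413} - \frac{65401}{-105278}} = \left(-475285\right) \frac{1}{314305} - \frac{263316}{\left(-83\right) \left(- \frac{1}{231413}\right) - - \frac{65401}{105278}} = - \frac{95057}{62861} - \frac{263316}{\frac{83}{231413} + \frac{65401}{105278}} = - \frac{95057}{62861} - \frac{263316}{\frac{15143379687}{24362697814}} = - \frac{95057}{62861} - \frac{2138362712530408}{5047793229} = - \frac{134420098300454946341}{317309330168169}$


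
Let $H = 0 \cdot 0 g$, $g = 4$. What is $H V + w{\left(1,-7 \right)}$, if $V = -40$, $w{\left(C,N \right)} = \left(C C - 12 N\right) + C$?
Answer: $86$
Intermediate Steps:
$w{\left(C,N \right)} = C + C^{2} - 12 N$ ($w{\left(C,N \right)} = \left(C^{2} - 12 N\right) + C = C + C^{2} - 12 N$)
$H = 0$ ($H = 0 \cdot 0 \cdot 4 = 0 \cdot 4 = 0$)
$H V + w{\left(1,-7 \right)} = 0 \left(-40\right) + \left(1 + 1^{2} - -84\right) = 0 + \left(1 + 1 + 84\right) = 0 + 86 = 86$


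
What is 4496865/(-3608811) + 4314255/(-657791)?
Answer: -6175776075340/791281132167 ≈ -7.8048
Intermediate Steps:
4496865/(-3608811) + 4314255/(-657791) = 4496865*(-1/3608811) + 4314255*(-1/657791) = -1498955/1202937 - 4314255/657791 = -6175776075340/791281132167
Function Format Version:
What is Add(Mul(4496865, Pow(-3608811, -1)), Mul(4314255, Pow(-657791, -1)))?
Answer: Rational(-6175776075340, 791281132167) ≈ -7.8048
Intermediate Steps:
Add(Mul(4496865, Pow(-3608811, -1)), Mul(4314255, Pow(-657791, -1))) = Add(Mul(4496865, Rational(-1, 3608811)), Mul(4314255, Rational(-1, 657791))) = Add(Rational(-1498955, 1202937), Rational(-4314255, 657791)) = Rational(-6175776075340, 791281132167)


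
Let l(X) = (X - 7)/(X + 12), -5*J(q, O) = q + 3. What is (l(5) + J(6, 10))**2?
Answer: 26569/7225 ≈ 3.6774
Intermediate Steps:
J(q, O) = -3/5 - q/5 (J(q, O) = -(q + 3)/5 = -(3 + q)/5 = -3/5 - q/5)
l(X) = (-7 + X)/(12 + X)
(l(5) + J(6, 10))**2 = ((-7 + 5)/(12 + 5) + (-3/5 - 1/5*6))**2 = (-2/17 + (-3/5 - 6/5))**2 = ((1/17)*(-2) - 9/5)**2 = (-2/17 - 9/5)**2 = (-163/85)**2 = 26569/7225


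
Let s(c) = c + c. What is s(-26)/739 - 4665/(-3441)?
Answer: 1089501/847633 ≈ 1.2853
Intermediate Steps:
s(c) = 2*c
s(-26)/739 - 4665/(-3441) = (2*(-26))/739 - 4665/(-3441) = -52*1/739 - 4665*(-1/3441) = -52/739 + 1555/1147 = 1089501/847633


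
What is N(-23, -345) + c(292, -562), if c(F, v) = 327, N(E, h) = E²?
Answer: 856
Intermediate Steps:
N(-23, -345) + c(292, -562) = (-23)² + 327 = 529 + 327 = 856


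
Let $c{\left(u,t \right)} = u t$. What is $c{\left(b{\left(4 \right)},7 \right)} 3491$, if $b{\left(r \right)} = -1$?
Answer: $-24437$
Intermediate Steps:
$c{\left(u,t \right)} = t u$
$c{\left(b{\left(4 \right)},7 \right)} 3491 = 7 \left(-1\right) 3491 = \left(-7\right) 3491 = -24437$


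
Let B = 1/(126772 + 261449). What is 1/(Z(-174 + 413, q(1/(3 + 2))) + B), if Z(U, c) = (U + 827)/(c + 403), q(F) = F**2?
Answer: 1955857398/5173049863 ≈ 0.37809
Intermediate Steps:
Z(U, c) = (827 + U)/(403 + c)
B = 1/388221 ≈ 2.5759e-6
1/(Z(-174 + 413, q(1/(3 + 2))) + B) = 1/((827 + (-174 + 413))/(403 + (1/(3 + 2))**2) + 1/388221) = 1/((827 + 239)/(403 + (1/5)**2) + 1/388221) = 1/(1066/(403 + (1/5)**2) + 1/388221) = 1/(1066/(403 + 1/25) + 1/388221) = 1/(1066/(10076/25) + 1/388221) = 1/((25/10076)*1066 + 1/388221) = 1/(13325/5038 + 1/388221) = 1/(5173049863/1955857398) = 1955857398/5173049863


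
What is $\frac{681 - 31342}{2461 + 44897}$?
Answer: $- \frac{30661}{47358} \approx -0.64743$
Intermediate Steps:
$\frac{681 - 31342}{2461 + 44897} = - \frac{30661}{47358}$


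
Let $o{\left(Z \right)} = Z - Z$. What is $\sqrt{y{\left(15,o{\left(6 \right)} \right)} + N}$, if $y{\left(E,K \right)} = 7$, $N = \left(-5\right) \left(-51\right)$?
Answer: $\sqrt{262} \approx 16.186$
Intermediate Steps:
$N = 255$
$o{\left(Z \right)} = 0$
$\sqrt{y{\left(15,o{\left(6 \right)} \right)} + N} = \sqrt{7 + 255} = \sqrt{262}$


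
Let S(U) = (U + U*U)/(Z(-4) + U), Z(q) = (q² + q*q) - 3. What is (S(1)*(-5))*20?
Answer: -20/3 ≈ -6.6667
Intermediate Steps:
Z(q) = -3 + 2*q² (Z(q) = (q² + q²) - 3 = 2*q² - 3 = -3 + 2*q²)
S(U) = (U + U²)/(29 + U) (S(U) = (U + U*U)/((-3 + 2*(-4)²) + U) = (U + U²)/((-3 + 2*16) + U) = (U + U²)/((-3 + 32) + U) = (U + U²)/(29 + U))
(S(1)*(-5))*20 = ((1*(1 + 1)/(29 + 1))*(-5))*20 = ((1*2/30)*(-5))*20 = ((1*(1/30)*2)*(-5))*20 = ((1/15)*(-5))*20 = -⅓*20 = -20/3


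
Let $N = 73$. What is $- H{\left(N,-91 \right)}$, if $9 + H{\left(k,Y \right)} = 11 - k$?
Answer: $71$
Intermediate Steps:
$H{\left(k,Y \right)} = 2 - k$ ($H{\left(k,Y \right)} = -9 - \left(-11 + k\right) = 2 - k$)
$- H{\left(N,-91 \right)} = - (2 - 73) = \left(-1\right) \left(-71\right) = 71$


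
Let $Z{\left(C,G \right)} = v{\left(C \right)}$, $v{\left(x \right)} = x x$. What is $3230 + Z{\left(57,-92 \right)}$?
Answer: $6479$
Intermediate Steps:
$v{\left(x \right)} = x^{2}$
$Z{\left(C,G \right)} = C^{2}$
$3230 + Z{\left(57,-92 \right)} = 3230 + 57^{2} = 3230 + 3249 = 6479$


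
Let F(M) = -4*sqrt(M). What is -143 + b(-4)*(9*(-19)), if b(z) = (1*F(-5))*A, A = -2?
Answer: -143 - 1368*I*sqrt(5) ≈ -143.0 - 3058.9*I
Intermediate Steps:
b(z) = 8*I*sqrt(5) (b(z) = (1*(-4*I*sqrt(5)))*(-2) = -4*I*sqrt(5)*(-2) = 8*I*sqrt(5))
-143 + b(-4)*(9*(-19)) = -143 + (8*I*sqrt(5))*(9*(-19)) = -143 + (8*I*sqrt(5))*(-171) = -143 - 1368*I*sqrt(5)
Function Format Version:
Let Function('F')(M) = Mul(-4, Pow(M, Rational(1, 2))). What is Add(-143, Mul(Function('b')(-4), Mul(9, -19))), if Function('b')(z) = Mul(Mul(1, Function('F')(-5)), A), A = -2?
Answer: Add(-143, Mul(-1368, I, Pow(5, Rational(1, 2)))) ≈ Add(-143.00, Mul(-3058.9, I))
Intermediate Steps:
Function('b')(z) = Mul(8, I, Pow(5, Rational(1, 2))) (Function('b')(z) = Mul(Mul(1, Mul(-4, Pow(-5, Rational(1, 2)))), -2) = Mul(Mul(1, Mul(-4, Mul(I, Pow(5, Rational(1, 2))))), -2) = Mul(Mul(1, Mul(-4, I, Pow(5, Rational(1, 2)))), -2) = Mul(Mul(-4, I, Pow(5, Rational(1, 2))), -2) = Mul(8, I, Pow(5, Rational(1, 2))))
Add(-143, Mul(Function('b')(-4), Mul(9, -19))) = Add(-143, Mul(Mul(8, I, Pow(5, Rational(1, 2))), Mul(9, -19))) = Add(-143, Mul(Mul(8, I, Pow(5, Rational(1, 2))), -171)) = Add(-143, Mul(-1368, I, Pow(5, Rational(1, 2))))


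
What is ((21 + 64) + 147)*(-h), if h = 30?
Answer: -6960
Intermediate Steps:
((21 + 64) + 147)*(-h) = ((21 + 64) + 147)*(-1*30) = (85 + 147)*(-30) = 232*(-30) = -6960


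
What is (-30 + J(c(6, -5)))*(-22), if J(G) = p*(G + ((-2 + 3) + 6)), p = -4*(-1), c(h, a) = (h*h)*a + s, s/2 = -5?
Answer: 16764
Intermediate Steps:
s = -10 (s = 2*(-5) = -10)
c(h, a) = -10 + a*h² (c(h, a) = (h*h)*a - 10 = h²*a - 10 = a*h² - 10 = -10 + a*h²)
p = 4
J(G) = 28 + 4*G (J(G) = 4*(G + ((-2 + 3) + 6)) = 4*(G + (1 + 6)) = 4*(G + 7) = 4*(7 + G) = 28 + 4*G)
(-30 + J(c(6, -5)))*(-22) = (-30 + (28 + 4*(-10 - 5*6²)))*(-22) = (-30 + (28 + 4*(-10 - 5*36)))*(-22) = (-30 + (28 + 4*(-10 - 180)))*(-22) = (-30 + (28 + 4*(-190)))*(-22) = (-30 + (28 - 760))*(-22) = (-30 - 732)*(-22) = -762*(-22) = 16764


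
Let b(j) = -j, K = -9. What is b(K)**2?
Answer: 81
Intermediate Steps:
b(K)**2 = (-1*(-9))**2 = 9**2 = 81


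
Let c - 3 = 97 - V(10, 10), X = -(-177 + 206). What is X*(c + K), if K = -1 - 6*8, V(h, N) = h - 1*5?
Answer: -1334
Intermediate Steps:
V(h, N) = -5 + h (V(h, N) = h - 5 = -5 + h)
X = -29 (X = -1*29 = -29)
c = 95 (c = 3 + (97 - (-5 + 10)) = 3 + (97 - 1*5) = 3 + (97 - 5) = 3 + 92 = 95)
K = -49 (K = -1 - 48 = -49)
X*(c + K) = -29*(95 - 49) = -29*46 = -1334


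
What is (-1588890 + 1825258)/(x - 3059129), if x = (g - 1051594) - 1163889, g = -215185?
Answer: -236368/5489797 ≈ -0.043056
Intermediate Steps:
x = -2430668 (x = (-215185 - 1051594) - 1163889 = -1266779 - 1163889 = -2430668)
(-1588890 + 1825258)/(x - 3059129) = (-1588890 + 1825258)/(-2430668 - 3059129) = 236368/(-5489797) = 236368*(-1/5489797) = -236368/5489797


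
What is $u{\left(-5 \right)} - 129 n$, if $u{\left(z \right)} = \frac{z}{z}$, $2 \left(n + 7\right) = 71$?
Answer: $- \frac{7351}{2} \approx -3675.5$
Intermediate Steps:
$n = \frac{57}{2}$ ($n = -7 + \frac{1}{2} \cdot 71 = -7 + \frac{71}{2} = \frac{57}{2} \approx 28.5$)
$u{\left(z \right)} = 1$
$u{\left(-5 \right)} - 129 n = 1 - \frac{7353}{2} = - \frac{7351}{2}$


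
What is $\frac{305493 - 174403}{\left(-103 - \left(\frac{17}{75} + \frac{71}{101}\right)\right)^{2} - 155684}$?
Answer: $- \frac{7522026131250}{8313455893211} \approx -0.9048$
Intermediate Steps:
$\frac{305493 - 174403}{\left(-103 - \left(\frac{17}{75} + \frac{71}{101}\right)\right)^{2} - 155684} = \frac{131090}{\left(-103 - \frac{7042}{7575}\right)^{2} - 155684} = \frac{131090}{\left(- \frac{787267}{7575}\right)^{2} - 155684} = \frac{131090}{\frac{619789329289}{57380625} - 155684} = \frac{131090}{- \frac{8313455893211}{57380625}} = 131090 \left(- \frac{57380625}{8313455893211}\right) = - \frac{7522026131250}{8313455893211}$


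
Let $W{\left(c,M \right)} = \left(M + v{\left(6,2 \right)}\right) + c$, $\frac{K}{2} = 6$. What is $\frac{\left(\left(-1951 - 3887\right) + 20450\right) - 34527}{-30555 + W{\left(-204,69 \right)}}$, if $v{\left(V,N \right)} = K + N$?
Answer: $\frac{19915}{30676} \approx 0.6492$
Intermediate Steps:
$K = 12$ ($K = 2 \cdot 6 = 12$)
$v{\left(V,N \right)} = 12 + N$
$W{\left(c,M \right)} = 14 + M + c$ ($W{\left(c,M \right)} = \left(M + \left(12 + 2\right)\right) + c = \left(M + 14\right) + c = \left(14 + M\right) + c = 14 + M + c$)
$\frac{\left(\left(-1951 - 3887\right) + 20450\right) - 34527}{-30555 + W{\left(-204,69 \right)}} = \frac{\left(\left(-1951 - 3887\right) + 20450\right) - 34527}{-30555 + \left(14 + 69 - 204\right)} = \frac{\left(-5838 + 20450\right) - 34527}{-30555 - 121} = \frac{14612 - 34527}{-30676} = \left(-19915\right) \left(- \frac{1}{30676}\right) = \frac{19915}{30676}$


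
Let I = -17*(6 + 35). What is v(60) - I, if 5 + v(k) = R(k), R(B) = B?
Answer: 752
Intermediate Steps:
v(k) = -5 + k
I = -697 (I = -17*41 = -697)
v(60) - I = (-5 + 60) - 1*(-697) = 55 + 697 = 752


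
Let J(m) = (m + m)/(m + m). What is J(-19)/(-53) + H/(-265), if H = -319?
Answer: 314/265 ≈ 1.1849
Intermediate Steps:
J(m) = 1 (J(m) = (2*m)/((2*m)) = (2*m)*(1/(2*m)) = 1)
J(-19)/(-53) + H/(-265) = 1/(-53) - 319/(-265) = 1*(-1/53) - 319*(-1/265) = -1/53 + 319/265 = 314/265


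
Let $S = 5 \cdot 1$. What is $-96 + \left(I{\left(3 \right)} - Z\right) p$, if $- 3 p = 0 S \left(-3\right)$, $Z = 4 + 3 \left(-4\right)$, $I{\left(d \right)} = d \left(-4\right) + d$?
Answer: $-96$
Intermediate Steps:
$I{\left(d \right)} = - 3 d$ ($I{\left(d \right)} = - 4 d + d = - 3 d$)
$S = 5$
$Z = -8$ ($Z = 4 - 12 = -8$)
$p = 0$ ($p = - \frac{0 \cdot 5 \left(-3\right)}{3} = - \frac{0 \left(-3\right)}{3} = \left(- \frac{1}{3}\right) 0 = 0$)
$-96 + \left(I{\left(3 \right)} - Z\right) p = -96 + \left(\left(-3\right) 3 - -8\right) 0 = -96 + \left(-9 + 8\right) 0 = -96 - 0 = -96 + 0 = -96$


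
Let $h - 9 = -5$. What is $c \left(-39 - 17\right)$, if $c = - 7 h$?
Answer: $1568$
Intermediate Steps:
$h = 4$ ($h = 9 - 5 = 4$)
$c = -28$ ($c = \left(-7\right) 4 = -28$)
$c \left(-39 - 17\right) = - 28 \left(-39 - 17\right) = \left(-28\right) \left(-56\right) = 1568$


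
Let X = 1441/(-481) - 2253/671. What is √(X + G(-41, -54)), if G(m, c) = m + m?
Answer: I*√9203627547686/322751 ≈ 9.3997*I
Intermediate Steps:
G(m, c) = 2*m
X = -2050604/322751 (X = 1441*(-1/481) - 2253*1/671 = -1441/481 - 2253/671 = -2050604/322751 ≈ -6.3535)
√(X + G(-41, -54)) = √(-2050604/322751 + 2*(-41)) = √(-2050604/322751 - 82) = √(-28516186/322751) = I*√9203627547686/322751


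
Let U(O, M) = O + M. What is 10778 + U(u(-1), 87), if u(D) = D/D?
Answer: 10866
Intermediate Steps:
u(D) = 1
U(O, M) = M + O
10778 + U(u(-1), 87) = 10778 + (87 + 1) = 10778 + 88 = 10866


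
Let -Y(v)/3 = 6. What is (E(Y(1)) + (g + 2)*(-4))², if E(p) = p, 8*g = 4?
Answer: 784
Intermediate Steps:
g = ½ (g = (⅛)*4 = ½ ≈ 0.50000)
Y(v) = -18 (Y(v) = -3*6 = -18)
(E(Y(1)) + (g + 2)*(-4))² = (-18 + (½ + 2)*(-4))² = (-18 + (5/2)*(-4))² = (-18 - 10)² = (-28)² = 784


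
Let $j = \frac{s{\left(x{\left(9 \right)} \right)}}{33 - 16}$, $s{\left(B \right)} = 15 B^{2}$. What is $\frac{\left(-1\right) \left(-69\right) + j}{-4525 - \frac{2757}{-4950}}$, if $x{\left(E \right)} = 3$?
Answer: $- \frac{2158200}{126910627} \approx -0.017006$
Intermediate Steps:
$j = \frac{135}{17}$ ($j = \frac{15 \cdot 3^{2}}{33 - 16} = \frac{15 \cdot 9}{33 - 16} = \frac{135}{17} \approx 7.9412$)
$\frac{\left(-1\right) \left(-69\right) + j}{-4525 - \frac{2757}{-4950}} = \frac{\left(-1\right) \left(-69\right) + \frac{135}{17}}{-4525 - \frac{2757}{-4950}} = \frac{69 + \frac{135}{17}}{-4525 - - \frac{919}{1650}} = \frac{1308}{17 \left(-4525 + \frac{919}{1650}\right)} = \frac{1308}{17 \left(- \frac{7465331}{1650}\right)} = \frac{1308}{17} \left(- \frac{1650}{7465331}\right) = - \frac{2158200}{126910627}$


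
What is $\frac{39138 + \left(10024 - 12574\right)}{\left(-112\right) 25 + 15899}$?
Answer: $\frac{36588}{13099} \approx 2.7932$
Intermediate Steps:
$\frac{39138 + \left(10024 - 12574\right)}{\left(-112\right) 25 + 15899} = \frac{39138 + \left(10024 - 12574\right)}{-2800 + 15899} = \frac{39138 - 2550}{13099} = 36588 \cdot \frac{1}{13099} = \frac{36588}{13099}$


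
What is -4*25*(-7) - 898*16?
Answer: -13668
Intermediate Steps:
-4*25*(-7) - 898*16 = -100*(-7) - 14368 = 700 - 14368 = -13668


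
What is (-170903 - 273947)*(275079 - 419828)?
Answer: 64391592650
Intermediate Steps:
(-170903 - 273947)*(275079 - 419828) = -444850*(-144749) = 64391592650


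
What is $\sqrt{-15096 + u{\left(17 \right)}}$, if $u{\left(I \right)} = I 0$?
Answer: $2 i \sqrt{3774} \approx 122.87 i$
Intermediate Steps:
$u{\left(I \right)} = 0$
$\sqrt{-15096 + u{\left(17 \right)}} = \sqrt{-15096 + 0} = \sqrt{-15096} = 2 i \sqrt{3774}$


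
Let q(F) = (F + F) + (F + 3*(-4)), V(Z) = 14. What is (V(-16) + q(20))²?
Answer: 3844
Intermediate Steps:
q(F) = -12 + 3*F (q(F) = 2*F + (F - 12) = 2*F + (-12 + F) = -12 + 3*F)
(V(-16) + q(20))² = (14 + (-12 + 3*20))² = (14 + (-12 + 60))² = (14 + 48)² = 62² = 3844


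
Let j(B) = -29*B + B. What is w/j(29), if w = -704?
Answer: 176/203 ≈ 0.86699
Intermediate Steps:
j(B) = -28*B
w/j(29) = -704/((-28*29)) = -704/(-812) = -704*(-1/812) = 176/203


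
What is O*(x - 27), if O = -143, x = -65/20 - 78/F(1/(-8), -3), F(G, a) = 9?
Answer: 66781/12 ≈ 5565.1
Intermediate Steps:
x = -143/12 (x = -65/20 - 78/9 = -65*1/20 - 78*⅑ = -13/4 - 26/3 = -143/12 ≈ -11.917)
O*(x - 27) = -143*(-143/12 - 27) = -143*(-467/12) = 66781/12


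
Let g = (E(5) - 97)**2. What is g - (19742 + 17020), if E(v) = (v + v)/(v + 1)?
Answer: -249062/9 ≈ -27674.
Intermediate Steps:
E(v) = 2*v/(1 + v) (E(v) = (2*v)/(1 + v) = 2*v/(1 + v))
g = 81796/9 (g = (2*5/(1 + 5) - 97)**2 = (2*5/6 - 97)**2 = (2*5*(1/6) - 97)**2 = (5/3 - 97)**2 = (-286/3)**2 = 81796/9 ≈ 9088.4)
g - (19742 + 17020) = 81796/9 - (19742 + 17020) = 81796/9 - 1*36762 = 81796/9 - 36762 = -249062/9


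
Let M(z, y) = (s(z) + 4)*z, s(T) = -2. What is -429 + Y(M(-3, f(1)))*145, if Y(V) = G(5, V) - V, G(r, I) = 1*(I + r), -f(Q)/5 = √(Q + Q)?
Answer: 296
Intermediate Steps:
f(Q) = -5*√2*√Q (f(Q) = -5*√(Q + Q) = -5*√2*√Q)
M(z, y) = 2*z (M(z, y) = (-2 + 4)*z = 2*z)
G(r, I) = I + r
Y(V) = 5 (Y(V) = (V + 5) - V = (5 + V) - V = 5)
-429 + Y(M(-3, f(1)))*145 = -429 + 5*145 = -429 + 725 = 296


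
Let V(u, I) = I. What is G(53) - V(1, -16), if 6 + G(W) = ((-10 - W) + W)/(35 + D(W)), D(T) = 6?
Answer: 400/41 ≈ 9.7561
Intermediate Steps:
G(W) = -256/41 (G(W) = -6 + ((-10 - W) + W)/(35 + 6) = -6 - 10/41 = -256/41)
G(53) - V(1, -16) = -256/41 - 1*(-16) = -256/41 + 16 = 400/41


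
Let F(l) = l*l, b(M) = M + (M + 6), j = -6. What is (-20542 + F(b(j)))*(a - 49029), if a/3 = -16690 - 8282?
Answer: 2541616170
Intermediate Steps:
a = -74916 (a = 3*(-16690 - 8282) = 3*(-24972) = -74916)
b(M) = 6 + 2*M (b(M) = M + (6 + M) = 6 + 2*M)
F(l) = l²
(-20542 + F(b(j)))*(a - 49029) = (-20542 + (6 + 2*(-6))²)*(-74916 - 49029) = (-20542 + (6 - 12)²)*(-123945) = (-20542 + (-6)²)*(-123945) = (-20542 + 36)*(-123945) = -20506*(-123945) = 2541616170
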